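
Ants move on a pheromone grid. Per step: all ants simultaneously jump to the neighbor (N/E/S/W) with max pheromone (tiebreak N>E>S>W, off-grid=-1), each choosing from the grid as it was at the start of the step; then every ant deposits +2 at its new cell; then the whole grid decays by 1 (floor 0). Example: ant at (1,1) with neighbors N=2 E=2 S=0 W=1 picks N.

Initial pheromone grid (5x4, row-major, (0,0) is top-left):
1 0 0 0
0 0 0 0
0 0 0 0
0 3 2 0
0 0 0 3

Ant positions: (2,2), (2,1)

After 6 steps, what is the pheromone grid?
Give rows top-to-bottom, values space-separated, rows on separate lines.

After step 1: ants at (3,2),(3,1)
  0 0 0 0
  0 0 0 0
  0 0 0 0
  0 4 3 0
  0 0 0 2
After step 2: ants at (3,1),(3,2)
  0 0 0 0
  0 0 0 0
  0 0 0 0
  0 5 4 0
  0 0 0 1
After step 3: ants at (3,2),(3,1)
  0 0 0 0
  0 0 0 0
  0 0 0 0
  0 6 5 0
  0 0 0 0
After step 4: ants at (3,1),(3,2)
  0 0 0 0
  0 0 0 0
  0 0 0 0
  0 7 6 0
  0 0 0 0
After step 5: ants at (3,2),(3,1)
  0 0 0 0
  0 0 0 0
  0 0 0 0
  0 8 7 0
  0 0 0 0
After step 6: ants at (3,1),(3,2)
  0 0 0 0
  0 0 0 0
  0 0 0 0
  0 9 8 0
  0 0 0 0

0 0 0 0
0 0 0 0
0 0 0 0
0 9 8 0
0 0 0 0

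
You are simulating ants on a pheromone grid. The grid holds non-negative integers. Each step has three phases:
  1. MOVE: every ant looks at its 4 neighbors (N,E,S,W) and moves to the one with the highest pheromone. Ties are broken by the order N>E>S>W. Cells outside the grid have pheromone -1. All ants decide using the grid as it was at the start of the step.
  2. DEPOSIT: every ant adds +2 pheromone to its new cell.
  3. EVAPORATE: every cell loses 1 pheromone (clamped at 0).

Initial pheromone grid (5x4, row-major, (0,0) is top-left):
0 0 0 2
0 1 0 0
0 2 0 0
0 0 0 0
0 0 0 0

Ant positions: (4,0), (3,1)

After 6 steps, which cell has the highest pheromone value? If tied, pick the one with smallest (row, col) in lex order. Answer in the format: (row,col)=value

Answer: (2,1)=6

Derivation:
Step 1: ant0:(4,0)->N->(3,0) | ant1:(3,1)->N->(2,1)
  grid max=3 at (2,1)
Step 2: ant0:(3,0)->N->(2,0) | ant1:(2,1)->N->(1,1)
  grid max=2 at (2,1)
Step 3: ant0:(2,0)->E->(2,1) | ant1:(1,1)->S->(2,1)
  grid max=5 at (2,1)
Step 4: ant0:(2,1)->N->(1,1) | ant1:(2,1)->N->(1,1)
  grid max=4 at (2,1)
Step 5: ant0:(1,1)->S->(2,1) | ant1:(1,1)->S->(2,1)
  grid max=7 at (2,1)
Step 6: ant0:(2,1)->N->(1,1) | ant1:(2,1)->N->(1,1)
  grid max=6 at (2,1)
Final grid:
  0 0 0 0
  0 5 0 0
  0 6 0 0
  0 0 0 0
  0 0 0 0
Max pheromone 6 at (2,1)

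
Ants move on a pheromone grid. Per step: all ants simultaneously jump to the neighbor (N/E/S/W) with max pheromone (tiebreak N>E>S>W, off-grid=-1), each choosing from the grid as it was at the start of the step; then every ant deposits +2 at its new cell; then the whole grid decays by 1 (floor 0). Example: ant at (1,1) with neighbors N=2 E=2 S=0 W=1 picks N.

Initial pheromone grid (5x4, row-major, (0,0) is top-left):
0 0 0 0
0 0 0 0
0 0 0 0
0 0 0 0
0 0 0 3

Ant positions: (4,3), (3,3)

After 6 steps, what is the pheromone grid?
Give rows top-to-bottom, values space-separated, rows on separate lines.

After step 1: ants at (3,3),(4,3)
  0 0 0 0
  0 0 0 0
  0 0 0 0
  0 0 0 1
  0 0 0 4
After step 2: ants at (4,3),(3,3)
  0 0 0 0
  0 0 0 0
  0 0 0 0
  0 0 0 2
  0 0 0 5
After step 3: ants at (3,3),(4,3)
  0 0 0 0
  0 0 0 0
  0 0 0 0
  0 0 0 3
  0 0 0 6
After step 4: ants at (4,3),(3,3)
  0 0 0 0
  0 0 0 0
  0 0 0 0
  0 0 0 4
  0 0 0 7
After step 5: ants at (3,3),(4,3)
  0 0 0 0
  0 0 0 0
  0 0 0 0
  0 0 0 5
  0 0 0 8
After step 6: ants at (4,3),(3,3)
  0 0 0 0
  0 0 0 0
  0 0 0 0
  0 0 0 6
  0 0 0 9

0 0 0 0
0 0 0 0
0 0 0 0
0 0 0 6
0 0 0 9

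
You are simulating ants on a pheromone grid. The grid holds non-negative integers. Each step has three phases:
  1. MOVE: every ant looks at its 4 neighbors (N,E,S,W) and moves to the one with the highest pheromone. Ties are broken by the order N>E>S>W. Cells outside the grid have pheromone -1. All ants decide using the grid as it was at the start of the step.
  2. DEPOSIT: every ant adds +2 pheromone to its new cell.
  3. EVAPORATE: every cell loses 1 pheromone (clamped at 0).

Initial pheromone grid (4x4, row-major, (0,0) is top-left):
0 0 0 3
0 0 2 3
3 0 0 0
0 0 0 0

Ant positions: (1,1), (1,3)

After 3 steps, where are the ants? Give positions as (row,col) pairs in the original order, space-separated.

Step 1: ant0:(1,1)->E->(1,2) | ant1:(1,3)->N->(0,3)
  grid max=4 at (0,3)
Step 2: ant0:(1,2)->E->(1,3) | ant1:(0,3)->S->(1,3)
  grid max=5 at (1,3)
Step 3: ant0:(1,3)->N->(0,3) | ant1:(1,3)->N->(0,3)
  grid max=6 at (0,3)

(0,3) (0,3)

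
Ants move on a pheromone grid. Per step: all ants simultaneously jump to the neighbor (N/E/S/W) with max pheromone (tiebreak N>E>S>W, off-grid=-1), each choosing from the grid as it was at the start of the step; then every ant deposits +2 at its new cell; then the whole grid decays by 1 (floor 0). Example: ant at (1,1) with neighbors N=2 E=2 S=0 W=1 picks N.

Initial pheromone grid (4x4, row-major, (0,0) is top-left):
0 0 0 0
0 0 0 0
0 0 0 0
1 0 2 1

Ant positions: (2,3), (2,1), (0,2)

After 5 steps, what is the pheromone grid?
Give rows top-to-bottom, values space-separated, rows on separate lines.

After step 1: ants at (3,3),(1,1),(0,3)
  0 0 0 1
  0 1 0 0
  0 0 0 0
  0 0 1 2
After step 2: ants at (3,2),(0,1),(1,3)
  0 1 0 0
  0 0 0 1
  0 0 0 0
  0 0 2 1
After step 3: ants at (3,3),(0,2),(0,3)
  0 0 1 1
  0 0 0 0
  0 0 0 0
  0 0 1 2
After step 4: ants at (3,2),(0,3),(0,2)
  0 0 2 2
  0 0 0 0
  0 0 0 0
  0 0 2 1
After step 5: ants at (3,3),(0,2),(0,3)
  0 0 3 3
  0 0 0 0
  0 0 0 0
  0 0 1 2

0 0 3 3
0 0 0 0
0 0 0 0
0 0 1 2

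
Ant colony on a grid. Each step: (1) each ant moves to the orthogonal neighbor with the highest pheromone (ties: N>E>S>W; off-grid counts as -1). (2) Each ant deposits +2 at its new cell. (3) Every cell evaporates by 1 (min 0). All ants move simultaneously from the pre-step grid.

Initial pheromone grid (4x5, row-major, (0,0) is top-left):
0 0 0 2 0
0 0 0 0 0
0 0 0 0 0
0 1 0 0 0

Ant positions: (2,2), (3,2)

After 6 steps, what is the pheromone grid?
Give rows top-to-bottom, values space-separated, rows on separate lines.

After step 1: ants at (1,2),(3,1)
  0 0 0 1 0
  0 0 1 0 0
  0 0 0 0 0
  0 2 0 0 0
After step 2: ants at (0,2),(2,1)
  0 0 1 0 0
  0 0 0 0 0
  0 1 0 0 0
  0 1 0 0 0
After step 3: ants at (0,3),(3,1)
  0 0 0 1 0
  0 0 0 0 0
  0 0 0 0 0
  0 2 0 0 0
After step 4: ants at (0,4),(2,1)
  0 0 0 0 1
  0 0 0 0 0
  0 1 0 0 0
  0 1 0 0 0
After step 5: ants at (1,4),(3,1)
  0 0 0 0 0
  0 0 0 0 1
  0 0 0 0 0
  0 2 0 0 0
After step 6: ants at (0,4),(2,1)
  0 0 0 0 1
  0 0 0 0 0
  0 1 0 0 0
  0 1 0 0 0

0 0 0 0 1
0 0 0 0 0
0 1 0 0 0
0 1 0 0 0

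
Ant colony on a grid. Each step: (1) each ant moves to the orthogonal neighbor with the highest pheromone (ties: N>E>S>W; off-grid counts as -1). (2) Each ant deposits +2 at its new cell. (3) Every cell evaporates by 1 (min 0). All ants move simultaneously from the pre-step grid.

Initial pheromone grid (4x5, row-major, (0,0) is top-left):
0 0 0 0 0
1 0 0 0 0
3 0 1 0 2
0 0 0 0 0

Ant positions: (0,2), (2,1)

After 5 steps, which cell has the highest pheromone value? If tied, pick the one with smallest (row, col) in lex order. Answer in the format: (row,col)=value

Step 1: ant0:(0,2)->E->(0,3) | ant1:(2,1)->W->(2,0)
  grid max=4 at (2,0)
Step 2: ant0:(0,3)->E->(0,4) | ant1:(2,0)->N->(1,0)
  grid max=3 at (2,0)
Step 3: ant0:(0,4)->S->(1,4) | ant1:(1,0)->S->(2,0)
  grid max=4 at (2,0)
Step 4: ant0:(1,4)->N->(0,4) | ant1:(2,0)->N->(1,0)
  grid max=3 at (2,0)
Step 5: ant0:(0,4)->S->(1,4) | ant1:(1,0)->S->(2,0)
  grid max=4 at (2,0)
Final grid:
  0 0 0 0 0
  0 0 0 0 1
  4 0 0 0 0
  0 0 0 0 0
Max pheromone 4 at (2,0)

Answer: (2,0)=4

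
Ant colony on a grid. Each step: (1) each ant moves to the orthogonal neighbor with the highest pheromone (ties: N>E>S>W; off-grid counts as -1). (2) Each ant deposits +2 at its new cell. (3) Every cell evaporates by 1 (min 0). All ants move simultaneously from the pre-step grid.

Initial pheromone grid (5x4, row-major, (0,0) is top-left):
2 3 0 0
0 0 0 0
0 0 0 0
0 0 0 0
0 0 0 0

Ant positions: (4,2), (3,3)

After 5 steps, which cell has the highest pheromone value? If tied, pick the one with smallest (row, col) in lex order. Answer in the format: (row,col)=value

Step 1: ant0:(4,2)->N->(3,2) | ant1:(3,3)->N->(2,3)
  grid max=2 at (0,1)
Step 2: ant0:(3,2)->N->(2,2) | ant1:(2,3)->N->(1,3)
  grid max=1 at (0,1)
Step 3: ant0:(2,2)->N->(1,2) | ant1:(1,3)->N->(0,3)
  grid max=1 at (0,3)
Step 4: ant0:(1,2)->N->(0,2) | ant1:(0,3)->S->(1,3)
  grid max=1 at (0,2)
Step 5: ant0:(0,2)->E->(0,3) | ant1:(1,3)->N->(0,3)
  grid max=3 at (0,3)
Final grid:
  0 0 0 3
  0 0 0 0
  0 0 0 0
  0 0 0 0
  0 0 0 0
Max pheromone 3 at (0,3)

Answer: (0,3)=3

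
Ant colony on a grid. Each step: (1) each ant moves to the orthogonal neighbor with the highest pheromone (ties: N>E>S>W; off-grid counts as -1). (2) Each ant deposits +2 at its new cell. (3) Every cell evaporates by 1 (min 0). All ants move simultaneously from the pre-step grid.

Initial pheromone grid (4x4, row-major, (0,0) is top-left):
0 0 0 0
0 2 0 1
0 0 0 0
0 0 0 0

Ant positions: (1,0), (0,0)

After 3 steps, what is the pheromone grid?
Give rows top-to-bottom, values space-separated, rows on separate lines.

After step 1: ants at (1,1),(0,1)
  0 1 0 0
  0 3 0 0
  0 0 0 0
  0 0 0 0
After step 2: ants at (0,1),(1,1)
  0 2 0 0
  0 4 0 0
  0 0 0 0
  0 0 0 0
After step 3: ants at (1,1),(0,1)
  0 3 0 0
  0 5 0 0
  0 0 0 0
  0 0 0 0

0 3 0 0
0 5 0 0
0 0 0 0
0 0 0 0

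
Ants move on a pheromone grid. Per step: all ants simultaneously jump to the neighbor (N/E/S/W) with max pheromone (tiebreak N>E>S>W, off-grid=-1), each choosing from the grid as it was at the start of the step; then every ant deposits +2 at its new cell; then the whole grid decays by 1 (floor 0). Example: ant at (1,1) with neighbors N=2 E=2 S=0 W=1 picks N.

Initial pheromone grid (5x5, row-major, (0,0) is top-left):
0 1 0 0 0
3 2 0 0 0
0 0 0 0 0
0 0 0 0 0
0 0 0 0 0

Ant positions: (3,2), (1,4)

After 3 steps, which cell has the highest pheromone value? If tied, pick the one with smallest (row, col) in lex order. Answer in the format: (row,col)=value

Answer: (0,2)=1

Derivation:
Step 1: ant0:(3,2)->N->(2,2) | ant1:(1,4)->N->(0,4)
  grid max=2 at (1,0)
Step 2: ant0:(2,2)->N->(1,2) | ant1:(0,4)->S->(1,4)
  grid max=1 at (1,0)
Step 3: ant0:(1,2)->N->(0,2) | ant1:(1,4)->N->(0,4)
  grid max=1 at (0,2)
Final grid:
  0 0 1 0 1
  0 0 0 0 0
  0 0 0 0 0
  0 0 0 0 0
  0 0 0 0 0
Max pheromone 1 at (0,2)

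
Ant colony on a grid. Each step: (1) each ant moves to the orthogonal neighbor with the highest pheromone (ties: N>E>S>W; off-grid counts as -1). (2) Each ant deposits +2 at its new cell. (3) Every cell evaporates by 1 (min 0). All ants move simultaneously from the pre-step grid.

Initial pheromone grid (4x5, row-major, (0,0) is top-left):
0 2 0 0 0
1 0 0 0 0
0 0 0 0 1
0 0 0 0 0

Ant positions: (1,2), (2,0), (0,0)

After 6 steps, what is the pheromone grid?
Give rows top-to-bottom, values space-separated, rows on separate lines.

After step 1: ants at (0,2),(1,0),(0,1)
  0 3 1 0 0
  2 0 0 0 0
  0 0 0 0 0
  0 0 0 0 0
After step 2: ants at (0,1),(0,0),(0,2)
  1 4 2 0 0
  1 0 0 0 0
  0 0 0 0 0
  0 0 0 0 0
After step 3: ants at (0,2),(0,1),(0,1)
  0 7 3 0 0
  0 0 0 0 0
  0 0 0 0 0
  0 0 0 0 0
After step 4: ants at (0,1),(0,2),(0,2)
  0 8 6 0 0
  0 0 0 0 0
  0 0 0 0 0
  0 0 0 0 0
After step 5: ants at (0,2),(0,1),(0,1)
  0 11 7 0 0
  0 0 0 0 0
  0 0 0 0 0
  0 0 0 0 0
After step 6: ants at (0,1),(0,2),(0,2)
  0 12 10 0 0
  0 0 0 0 0
  0 0 0 0 0
  0 0 0 0 0

0 12 10 0 0
0 0 0 0 0
0 0 0 0 0
0 0 0 0 0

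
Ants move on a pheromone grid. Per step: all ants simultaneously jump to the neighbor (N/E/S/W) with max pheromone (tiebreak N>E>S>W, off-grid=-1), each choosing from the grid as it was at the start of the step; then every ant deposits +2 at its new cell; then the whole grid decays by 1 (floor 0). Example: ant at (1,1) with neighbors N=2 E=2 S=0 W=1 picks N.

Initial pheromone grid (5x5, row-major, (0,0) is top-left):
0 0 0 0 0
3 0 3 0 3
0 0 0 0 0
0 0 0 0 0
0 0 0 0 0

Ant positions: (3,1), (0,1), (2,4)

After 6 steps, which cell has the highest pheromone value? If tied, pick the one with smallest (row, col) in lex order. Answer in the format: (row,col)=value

Step 1: ant0:(3,1)->N->(2,1) | ant1:(0,1)->E->(0,2) | ant2:(2,4)->N->(1,4)
  grid max=4 at (1,4)
Step 2: ant0:(2,1)->N->(1,1) | ant1:(0,2)->S->(1,2) | ant2:(1,4)->N->(0,4)
  grid max=3 at (1,2)
Step 3: ant0:(1,1)->E->(1,2) | ant1:(1,2)->W->(1,1) | ant2:(0,4)->S->(1,4)
  grid max=4 at (1,2)
Step 4: ant0:(1,2)->W->(1,1) | ant1:(1,1)->E->(1,2) | ant2:(1,4)->N->(0,4)
  grid max=5 at (1,2)
Step 5: ant0:(1,1)->E->(1,2) | ant1:(1,2)->W->(1,1) | ant2:(0,4)->S->(1,4)
  grid max=6 at (1,2)
Step 6: ant0:(1,2)->W->(1,1) | ant1:(1,1)->E->(1,2) | ant2:(1,4)->N->(0,4)
  grid max=7 at (1,2)
Final grid:
  0 0 0 0 1
  0 5 7 0 3
  0 0 0 0 0
  0 0 0 0 0
  0 0 0 0 0
Max pheromone 7 at (1,2)

Answer: (1,2)=7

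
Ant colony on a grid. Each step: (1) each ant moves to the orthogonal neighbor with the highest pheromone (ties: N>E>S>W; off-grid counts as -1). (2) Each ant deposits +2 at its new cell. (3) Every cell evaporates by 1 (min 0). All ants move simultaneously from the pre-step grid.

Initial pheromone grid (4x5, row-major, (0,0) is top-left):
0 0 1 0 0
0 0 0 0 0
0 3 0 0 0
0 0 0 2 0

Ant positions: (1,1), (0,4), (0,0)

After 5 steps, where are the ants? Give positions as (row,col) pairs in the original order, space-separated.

Step 1: ant0:(1,1)->S->(2,1) | ant1:(0,4)->S->(1,4) | ant2:(0,0)->E->(0,1)
  grid max=4 at (2,1)
Step 2: ant0:(2,1)->N->(1,1) | ant1:(1,4)->N->(0,4) | ant2:(0,1)->E->(0,2)
  grid max=3 at (2,1)
Step 3: ant0:(1,1)->S->(2,1) | ant1:(0,4)->S->(1,4) | ant2:(0,2)->E->(0,3)
  grid max=4 at (2,1)
Step 4: ant0:(2,1)->N->(1,1) | ant1:(1,4)->N->(0,4) | ant2:(0,3)->E->(0,4)
  grid max=3 at (0,4)
Step 5: ant0:(1,1)->S->(2,1) | ant1:(0,4)->S->(1,4) | ant2:(0,4)->S->(1,4)
  grid max=4 at (2,1)

(2,1) (1,4) (1,4)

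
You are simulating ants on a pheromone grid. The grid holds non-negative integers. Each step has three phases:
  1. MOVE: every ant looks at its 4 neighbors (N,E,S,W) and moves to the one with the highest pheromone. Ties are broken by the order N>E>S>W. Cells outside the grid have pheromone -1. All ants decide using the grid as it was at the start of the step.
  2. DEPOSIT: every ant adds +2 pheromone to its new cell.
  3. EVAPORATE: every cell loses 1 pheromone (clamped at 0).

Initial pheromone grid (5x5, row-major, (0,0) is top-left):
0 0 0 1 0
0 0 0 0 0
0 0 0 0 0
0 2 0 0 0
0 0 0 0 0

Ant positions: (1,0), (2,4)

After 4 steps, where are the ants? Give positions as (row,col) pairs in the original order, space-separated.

Step 1: ant0:(1,0)->N->(0,0) | ant1:(2,4)->N->(1,4)
  grid max=1 at (0,0)
Step 2: ant0:(0,0)->E->(0,1) | ant1:(1,4)->N->(0,4)
  grid max=1 at (0,1)
Step 3: ant0:(0,1)->E->(0,2) | ant1:(0,4)->S->(1,4)
  grid max=1 at (0,2)
Step 4: ant0:(0,2)->E->(0,3) | ant1:(1,4)->N->(0,4)
  grid max=1 at (0,3)

(0,3) (0,4)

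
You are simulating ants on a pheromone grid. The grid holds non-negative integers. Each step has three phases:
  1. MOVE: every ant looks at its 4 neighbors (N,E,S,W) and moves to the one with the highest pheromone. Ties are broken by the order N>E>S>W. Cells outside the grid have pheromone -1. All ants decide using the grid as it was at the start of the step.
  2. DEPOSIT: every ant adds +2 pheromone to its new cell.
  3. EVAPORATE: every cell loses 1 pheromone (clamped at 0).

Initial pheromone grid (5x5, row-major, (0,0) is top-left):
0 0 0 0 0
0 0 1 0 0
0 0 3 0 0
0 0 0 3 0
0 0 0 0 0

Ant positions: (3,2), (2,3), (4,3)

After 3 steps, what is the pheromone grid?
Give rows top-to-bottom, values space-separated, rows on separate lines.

After step 1: ants at (2,2),(3,3),(3,3)
  0 0 0 0 0
  0 0 0 0 0
  0 0 4 0 0
  0 0 0 6 0
  0 0 0 0 0
After step 2: ants at (1,2),(2,3),(2,3)
  0 0 0 0 0
  0 0 1 0 0
  0 0 3 3 0
  0 0 0 5 0
  0 0 0 0 0
After step 3: ants at (2,2),(3,3),(3,3)
  0 0 0 0 0
  0 0 0 0 0
  0 0 4 2 0
  0 0 0 8 0
  0 0 0 0 0

0 0 0 0 0
0 0 0 0 0
0 0 4 2 0
0 0 0 8 0
0 0 0 0 0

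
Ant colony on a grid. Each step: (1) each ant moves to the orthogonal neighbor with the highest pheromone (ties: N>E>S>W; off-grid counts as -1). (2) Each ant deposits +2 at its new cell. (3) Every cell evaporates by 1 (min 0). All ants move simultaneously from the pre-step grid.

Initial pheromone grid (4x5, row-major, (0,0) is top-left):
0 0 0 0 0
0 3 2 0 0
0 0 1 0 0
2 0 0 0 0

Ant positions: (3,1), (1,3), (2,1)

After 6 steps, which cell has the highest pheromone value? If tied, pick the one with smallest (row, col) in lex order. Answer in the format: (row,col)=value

Answer: (1,1)=9

Derivation:
Step 1: ant0:(3,1)->W->(3,0) | ant1:(1,3)->W->(1,2) | ant2:(2,1)->N->(1,1)
  grid max=4 at (1,1)
Step 2: ant0:(3,0)->N->(2,0) | ant1:(1,2)->W->(1,1) | ant2:(1,1)->E->(1,2)
  grid max=5 at (1,1)
Step 3: ant0:(2,0)->S->(3,0) | ant1:(1,1)->E->(1,2) | ant2:(1,2)->W->(1,1)
  grid max=6 at (1,1)
Step 4: ant0:(3,0)->N->(2,0) | ant1:(1,2)->W->(1,1) | ant2:(1,1)->E->(1,2)
  grid max=7 at (1,1)
Step 5: ant0:(2,0)->S->(3,0) | ant1:(1,1)->E->(1,2) | ant2:(1,2)->W->(1,1)
  grid max=8 at (1,1)
Step 6: ant0:(3,0)->N->(2,0) | ant1:(1,2)->W->(1,1) | ant2:(1,1)->E->(1,2)
  grid max=9 at (1,1)
Final grid:
  0 0 0 0 0
  0 9 8 0 0
  1 0 0 0 0
  2 0 0 0 0
Max pheromone 9 at (1,1)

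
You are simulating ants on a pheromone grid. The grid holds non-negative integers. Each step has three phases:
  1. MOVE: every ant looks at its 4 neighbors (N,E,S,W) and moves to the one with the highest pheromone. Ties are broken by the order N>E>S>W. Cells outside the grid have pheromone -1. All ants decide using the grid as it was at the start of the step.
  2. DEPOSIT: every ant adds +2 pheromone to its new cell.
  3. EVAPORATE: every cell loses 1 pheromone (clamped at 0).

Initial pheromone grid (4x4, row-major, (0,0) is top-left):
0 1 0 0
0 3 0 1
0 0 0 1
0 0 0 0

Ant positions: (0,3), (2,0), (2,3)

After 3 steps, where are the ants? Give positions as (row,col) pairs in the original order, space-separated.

Step 1: ant0:(0,3)->S->(1,3) | ant1:(2,0)->N->(1,0) | ant2:(2,3)->N->(1,3)
  grid max=4 at (1,3)
Step 2: ant0:(1,3)->N->(0,3) | ant1:(1,0)->E->(1,1) | ant2:(1,3)->N->(0,3)
  grid max=3 at (0,3)
Step 3: ant0:(0,3)->S->(1,3) | ant1:(1,1)->N->(0,1) | ant2:(0,3)->S->(1,3)
  grid max=6 at (1,3)

(1,3) (0,1) (1,3)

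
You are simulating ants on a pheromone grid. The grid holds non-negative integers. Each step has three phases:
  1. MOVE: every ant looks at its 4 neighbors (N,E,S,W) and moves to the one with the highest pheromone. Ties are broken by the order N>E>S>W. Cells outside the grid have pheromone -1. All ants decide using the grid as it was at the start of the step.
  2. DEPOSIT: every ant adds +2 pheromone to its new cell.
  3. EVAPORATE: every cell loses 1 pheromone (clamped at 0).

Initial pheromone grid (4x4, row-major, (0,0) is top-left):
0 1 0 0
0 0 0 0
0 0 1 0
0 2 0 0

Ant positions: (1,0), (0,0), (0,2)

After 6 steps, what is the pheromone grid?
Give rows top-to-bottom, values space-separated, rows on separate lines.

After step 1: ants at (0,0),(0,1),(0,1)
  1 4 0 0
  0 0 0 0
  0 0 0 0
  0 1 0 0
After step 2: ants at (0,1),(0,0),(0,0)
  4 5 0 0
  0 0 0 0
  0 0 0 0
  0 0 0 0
After step 3: ants at (0,0),(0,1),(0,1)
  5 8 0 0
  0 0 0 0
  0 0 0 0
  0 0 0 0
After step 4: ants at (0,1),(0,0),(0,0)
  8 9 0 0
  0 0 0 0
  0 0 0 0
  0 0 0 0
After step 5: ants at (0,0),(0,1),(0,1)
  9 12 0 0
  0 0 0 0
  0 0 0 0
  0 0 0 0
After step 6: ants at (0,1),(0,0),(0,0)
  12 13 0 0
  0 0 0 0
  0 0 0 0
  0 0 0 0

12 13 0 0
0 0 0 0
0 0 0 0
0 0 0 0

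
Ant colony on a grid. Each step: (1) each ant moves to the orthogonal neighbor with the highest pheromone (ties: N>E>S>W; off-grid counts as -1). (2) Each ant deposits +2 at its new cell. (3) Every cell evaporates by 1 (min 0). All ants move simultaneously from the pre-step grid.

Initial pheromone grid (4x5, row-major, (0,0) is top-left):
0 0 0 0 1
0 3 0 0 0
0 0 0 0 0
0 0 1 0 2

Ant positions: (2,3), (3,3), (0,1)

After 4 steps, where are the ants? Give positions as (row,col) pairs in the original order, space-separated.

Step 1: ant0:(2,3)->N->(1,3) | ant1:(3,3)->E->(3,4) | ant2:(0,1)->S->(1,1)
  grid max=4 at (1,1)
Step 2: ant0:(1,3)->N->(0,3) | ant1:(3,4)->N->(2,4) | ant2:(1,1)->N->(0,1)
  grid max=3 at (1,1)
Step 3: ant0:(0,3)->E->(0,4) | ant1:(2,4)->S->(3,4) | ant2:(0,1)->S->(1,1)
  grid max=4 at (1,1)
Step 4: ant0:(0,4)->S->(1,4) | ant1:(3,4)->N->(2,4) | ant2:(1,1)->N->(0,1)
  grid max=3 at (1,1)

(1,4) (2,4) (0,1)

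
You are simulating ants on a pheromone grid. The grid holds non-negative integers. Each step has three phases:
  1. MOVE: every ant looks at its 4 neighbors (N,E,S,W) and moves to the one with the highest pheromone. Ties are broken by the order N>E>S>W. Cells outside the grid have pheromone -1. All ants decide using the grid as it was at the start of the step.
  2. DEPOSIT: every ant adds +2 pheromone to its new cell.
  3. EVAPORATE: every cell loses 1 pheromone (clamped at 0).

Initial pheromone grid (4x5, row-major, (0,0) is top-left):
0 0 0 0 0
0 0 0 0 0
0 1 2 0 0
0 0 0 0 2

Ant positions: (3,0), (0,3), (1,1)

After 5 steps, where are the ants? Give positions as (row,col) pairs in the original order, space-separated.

Step 1: ant0:(3,0)->N->(2,0) | ant1:(0,3)->E->(0,4) | ant2:(1,1)->S->(2,1)
  grid max=2 at (2,1)
Step 2: ant0:(2,0)->E->(2,1) | ant1:(0,4)->S->(1,4) | ant2:(2,1)->E->(2,2)
  grid max=3 at (2,1)
Step 3: ant0:(2,1)->E->(2,2) | ant1:(1,4)->N->(0,4) | ant2:(2,2)->W->(2,1)
  grid max=4 at (2,1)
Step 4: ant0:(2,2)->W->(2,1) | ant1:(0,4)->S->(1,4) | ant2:(2,1)->E->(2,2)
  grid max=5 at (2,1)
Step 5: ant0:(2,1)->E->(2,2) | ant1:(1,4)->N->(0,4) | ant2:(2,2)->W->(2,1)
  grid max=6 at (2,1)

(2,2) (0,4) (2,1)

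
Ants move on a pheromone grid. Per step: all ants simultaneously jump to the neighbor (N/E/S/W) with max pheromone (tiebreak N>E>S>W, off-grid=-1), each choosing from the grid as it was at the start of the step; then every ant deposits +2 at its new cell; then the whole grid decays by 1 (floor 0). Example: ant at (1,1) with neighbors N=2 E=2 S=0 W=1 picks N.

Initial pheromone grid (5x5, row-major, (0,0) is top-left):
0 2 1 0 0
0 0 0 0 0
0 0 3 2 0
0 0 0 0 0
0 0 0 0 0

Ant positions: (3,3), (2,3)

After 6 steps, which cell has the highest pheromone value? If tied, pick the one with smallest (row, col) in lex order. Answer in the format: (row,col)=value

Answer: (2,2)=9

Derivation:
Step 1: ant0:(3,3)->N->(2,3) | ant1:(2,3)->W->(2,2)
  grid max=4 at (2,2)
Step 2: ant0:(2,3)->W->(2,2) | ant1:(2,2)->E->(2,3)
  grid max=5 at (2,2)
Step 3: ant0:(2,2)->E->(2,3) | ant1:(2,3)->W->(2,2)
  grid max=6 at (2,2)
Step 4: ant0:(2,3)->W->(2,2) | ant1:(2,2)->E->(2,3)
  grid max=7 at (2,2)
Step 5: ant0:(2,2)->E->(2,3) | ant1:(2,3)->W->(2,2)
  grid max=8 at (2,2)
Step 6: ant0:(2,3)->W->(2,2) | ant1:(2,2)->E->(2,3)
  grid max=9 at (2,2)
Final grid:
  0 0 0 0 0
  0 0 0 0 0
  0 0 9 8 0
  0 0 0 0 0
  0 0 0 0 0
Max pheromone 9 at (2,2)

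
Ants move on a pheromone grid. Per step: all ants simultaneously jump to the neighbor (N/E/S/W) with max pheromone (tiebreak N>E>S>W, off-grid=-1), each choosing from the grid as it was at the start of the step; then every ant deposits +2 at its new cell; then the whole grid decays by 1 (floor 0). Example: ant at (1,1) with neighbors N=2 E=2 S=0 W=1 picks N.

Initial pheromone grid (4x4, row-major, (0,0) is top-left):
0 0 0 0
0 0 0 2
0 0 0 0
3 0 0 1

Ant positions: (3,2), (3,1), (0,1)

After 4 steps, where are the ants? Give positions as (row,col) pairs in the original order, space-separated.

Step 1: ant0:(3,2)->E->(3,3) | ant1:(3,1)->W->(3,0) | ant2:(0,1)->E->(0,2)
  grid max=4 at (3,0)
Step 2: ant0:(3,3)->N->(2,3) | ant1:(3,0)->N->(2,0) | ant2:(0,2)->E->(0,3)
  grid max=3 at (3,0)
Step 3: ant0:(2,3)->S->(3,3) | ant1:(2,0)->S->(3,0) | ant2:(0,3)->S->(1,3)
  grid max=4 at (3,0)
Step 4: ant0:(3,3)->N->(2,3) | ant1:(3,0)->N->(2,0) | ant2:(1,3)->N->(0,3)
  grid max=3 at (3,0)

(2,3) (2,0) (0,3)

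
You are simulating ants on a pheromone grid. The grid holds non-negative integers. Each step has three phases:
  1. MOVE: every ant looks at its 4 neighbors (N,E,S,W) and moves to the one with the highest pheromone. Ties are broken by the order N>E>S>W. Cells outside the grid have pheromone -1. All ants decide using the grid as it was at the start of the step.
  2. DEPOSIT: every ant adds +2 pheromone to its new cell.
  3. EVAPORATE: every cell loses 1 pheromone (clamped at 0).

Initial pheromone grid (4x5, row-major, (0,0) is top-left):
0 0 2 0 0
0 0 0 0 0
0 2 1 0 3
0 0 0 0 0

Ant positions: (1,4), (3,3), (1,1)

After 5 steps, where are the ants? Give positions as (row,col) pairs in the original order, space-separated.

Step 1: ant0:(1,4)->S->(2,4) | ant1:(3,3)->N->(2,3) | ant2:(1,1)->S->(2,1)
  grid max=4 at (2,4)
Step 2: ant0:(2,4)->W->(2,3) | ant1:(2,3)->E->(2,4) | ant2:(2,1)->N->(1,1)
  grid max=5 at (2,4)
Step 3: ant0:(2,3)->E->(2,4) | ant1:(2,4)->W->(2,3) | ant2:(1,1)->S->(2,1)
  grid max=6 at (2,4)
Step 4: ant0:(2,4)->W->(2,3) | ant1:(2,3)->E->(2,4) | ant2:(2,1)->N->(1,1)
  grid max=7 at (2,4)
Step 5: ant0:(2,3)->E->(2,4) | ant1:(2,4)->W->(2,3) | ant2:(1,1)->S->(2,1)
  grid max=8 at (2,4)

(2,4) (2,3) (2,1)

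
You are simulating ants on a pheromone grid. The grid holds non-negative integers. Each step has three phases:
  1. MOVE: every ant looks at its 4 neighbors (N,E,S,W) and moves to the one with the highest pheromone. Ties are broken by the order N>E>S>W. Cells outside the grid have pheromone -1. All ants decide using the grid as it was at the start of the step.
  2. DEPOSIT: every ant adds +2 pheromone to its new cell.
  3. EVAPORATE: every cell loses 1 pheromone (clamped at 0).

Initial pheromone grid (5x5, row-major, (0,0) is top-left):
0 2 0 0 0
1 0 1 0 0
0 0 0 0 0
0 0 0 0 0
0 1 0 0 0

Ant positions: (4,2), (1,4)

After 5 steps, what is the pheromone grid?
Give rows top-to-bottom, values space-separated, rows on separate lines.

After step 1: ants at (4,1),(0,4)
  0 1 0 0 1
  0 0 0 0 0
  0 0 0 0 0
  0 0 0 0 0
  0 2 0 0 0
After step 2: ants at (3,1),(1,4)
  0 0 0 0 0
  0 0 0 0 1
  0 0 0 0 0
  0 1 0 0 0
  0 1 0 0 0
After step 3: ants at (4,1),(0,4)
  0 0 0 0 1
  0 0 0 0 0
  0 0 0 0 0
  0 0 0 0 0
  0 2 0 0 0
After step 4: ants at (3,1),(1,4)
  0 0 0 0 0
  0 0 0 0 1
  0 0 0 0 0
  0 1 0 0 0
  0 1 0 0 0
After step 5: ants at (4,1),(0,4)
  0 0 0 0 1
  0 0 0 0 0
  0 0 0 0 0
  0 0 0 0 0
  0 2 0 0 0

0 0 0 0 1
0 0 0 0 0
0 0 0 0 0
0 0 0 0 0
0 2 0 0 0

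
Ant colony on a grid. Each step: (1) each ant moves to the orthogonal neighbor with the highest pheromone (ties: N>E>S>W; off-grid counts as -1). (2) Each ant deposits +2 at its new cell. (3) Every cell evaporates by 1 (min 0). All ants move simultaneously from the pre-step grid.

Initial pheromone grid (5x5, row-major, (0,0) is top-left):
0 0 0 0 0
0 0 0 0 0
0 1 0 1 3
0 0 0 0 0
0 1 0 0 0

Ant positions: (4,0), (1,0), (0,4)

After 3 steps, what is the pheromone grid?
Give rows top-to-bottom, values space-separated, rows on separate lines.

After step 1: ants at (4,1),(0,0),(1,4)
  1 0 0 0 0
  0 0 0 0 1
  0 0 0 0 2
  0 0 0 0 0
  0 2 0 0 0
After step 2: ants at (3,1),(0,1),(2,4)
  0 1 0 0 0
  0 0 0 0 0
  0 0 0 0 3
  0 1 0 0 0
  0 1 0 0 0
After step 3: ants at (4,1),(0,2),(1,4)
  0 0 1 0 0
  0 0 0 0 1
  0 0 0 0 2
  0 0 0 0 0
  0 2 0 0 0

0 0 1 0 0
0 0 0 0 1
0 0 0 0 2
0 0 0 0 0
0 2 0 0 0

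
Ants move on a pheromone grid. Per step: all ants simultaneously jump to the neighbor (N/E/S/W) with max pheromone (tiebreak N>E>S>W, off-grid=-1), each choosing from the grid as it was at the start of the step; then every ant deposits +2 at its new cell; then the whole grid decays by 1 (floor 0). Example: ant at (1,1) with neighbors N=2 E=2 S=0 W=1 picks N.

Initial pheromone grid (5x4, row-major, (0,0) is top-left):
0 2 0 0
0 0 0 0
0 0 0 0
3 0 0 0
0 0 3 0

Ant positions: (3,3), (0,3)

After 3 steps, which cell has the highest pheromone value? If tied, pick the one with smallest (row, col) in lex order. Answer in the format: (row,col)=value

Step 1: ant0:(3,3)->N->(2,3) | ant1:(0,3)->S->(1,3)
  grid max=2 at (3,0)
Step 2: ant0:(2,3)->N->(1,3) | ant1:(1,3)->S->(2,3)
  grid max=2 at (1,3)
Step 3: ant0:(1,3)->S->(2,3) | ant1:(2,3)->N->(1,3)
  grid max=3 at (1,3)
Final grid:
  0 0 0 0
  0 0 0 3
  0 0 0 3
  0 0 0 0
  0 0 0 0
Max pheromone 3 at (1,3)

Answer: (1,3)=3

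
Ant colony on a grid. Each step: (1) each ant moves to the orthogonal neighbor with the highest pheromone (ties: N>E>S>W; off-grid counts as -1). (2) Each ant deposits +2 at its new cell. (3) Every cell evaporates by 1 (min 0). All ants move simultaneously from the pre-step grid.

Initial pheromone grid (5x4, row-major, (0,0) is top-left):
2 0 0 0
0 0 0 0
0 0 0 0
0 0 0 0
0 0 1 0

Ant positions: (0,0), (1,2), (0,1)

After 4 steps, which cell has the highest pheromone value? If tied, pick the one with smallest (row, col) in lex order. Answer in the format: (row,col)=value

Step 1: ant0:(0,0)->E->(0,1) | ant1:(1,2)->N->(0,2) | ant2:(0,1)->W->(0,0)
  grid max=3 at (0,0)
Step 2: ant0:(0,1)->W->(0,0) | ant1:(0,2)->W->(0,1) | ant2:(0,0)->E->(0,1)
  grid max=4 at (0,0)
Step 3: ant0:(0,0)->E->(0,1) | ant1:(0,1)->W->(0,0) | ant2:(0,1)->W->(0,0)
  grid max=7 at (0,0)
Step 4: ant0:(0,1)->W->(0,0) | ant1:(0,0)->E->(0,1) | ant2:(0,0)->E->(0,1)
  grid max=8 at (0,0)
Final grid:
  8 8 0 0
  0 0 0 0
  0 0 0 0
  0 0 0 0
  0 0 0 0
Max pheromone 8 at (0,0)

Answer: (0,0)=8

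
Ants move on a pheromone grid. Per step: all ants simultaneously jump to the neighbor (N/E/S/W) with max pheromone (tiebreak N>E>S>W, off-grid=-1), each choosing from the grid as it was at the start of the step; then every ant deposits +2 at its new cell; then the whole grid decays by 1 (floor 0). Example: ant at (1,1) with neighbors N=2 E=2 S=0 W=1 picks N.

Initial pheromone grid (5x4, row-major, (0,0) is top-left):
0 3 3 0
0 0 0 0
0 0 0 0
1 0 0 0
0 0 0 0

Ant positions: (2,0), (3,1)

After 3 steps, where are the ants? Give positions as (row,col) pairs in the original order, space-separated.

Step 1: ant0:(2,0)->S->(3,0) | ant1:(3,1)->W->(3,0)
  grid max=4 at (3,0)
Step 2: ant0:(3,0)->N->(2,0) | ant1:(3,0)->N->(2,0)
  grid max=3 at (2,0)
Step 3: ant0:(2,0)->S->(3,0) | ant1:(2,0)->S->(3,0)
  grid max=6 at (3,0)

(3,0) (3,0)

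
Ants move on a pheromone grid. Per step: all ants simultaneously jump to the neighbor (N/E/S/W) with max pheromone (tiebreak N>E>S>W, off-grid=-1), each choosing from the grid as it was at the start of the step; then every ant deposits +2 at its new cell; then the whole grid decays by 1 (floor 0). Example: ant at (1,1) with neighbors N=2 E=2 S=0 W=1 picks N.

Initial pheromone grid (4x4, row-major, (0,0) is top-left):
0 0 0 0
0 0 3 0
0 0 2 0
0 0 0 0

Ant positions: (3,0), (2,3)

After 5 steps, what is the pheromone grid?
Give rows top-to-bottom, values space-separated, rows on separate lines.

After step 1: ants at (2,0),(2,2)
  0 0 0 0
  0 0 2 0
  1 0 3 0
  0 0 0 0
After step 2: ants at (1,0),(1,2)
  0 0 0 0
  1 0 3 0
  0 0 2 0
  0 0 0 0
After step 3: ants at (0,0),(2,2)
  1 0 0 0
  0 0 2 0
  0 0 3 0
  0 0 0 0
After step 4: ants at (0,1),(1,2)
  0 1 0 0
  0 0 3 0
  0 0 2 0
  0 0 0 0
After step 5: ants at (0,2),(2,2)
  0 0 1 0
  0 0 2 0
  0 0 3 0
  0 0 0 0

0 0 1 0
0 0 2 0
0 0 3 0
0 0 0 0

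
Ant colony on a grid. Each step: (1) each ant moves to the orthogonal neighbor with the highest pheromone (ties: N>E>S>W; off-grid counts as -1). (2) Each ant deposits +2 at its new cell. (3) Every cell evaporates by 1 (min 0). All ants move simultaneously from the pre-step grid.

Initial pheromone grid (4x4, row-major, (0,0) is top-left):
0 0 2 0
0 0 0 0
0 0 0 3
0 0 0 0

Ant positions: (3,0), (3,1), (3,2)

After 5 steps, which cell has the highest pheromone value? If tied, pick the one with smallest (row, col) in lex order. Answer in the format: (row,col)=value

Step 1: ant0:(3,0)->N->(2,0) | ant1:(3,1)->N->(2,1) | ant2:(3,2)->N->(2,2)
  grid max=2 at (2,3)
Step 2: ant0:(2,0)->E->(2,1) | ant1:(2,1)->E->(2,2) | ant2:(2,2)->E->(2,3)
  grid max=3 at (2,3)
Step 3: ant0:(2,1)->E->(2,2) | ant1:(2,2)->E->(2,3) | ant2:(2,3)->W->(2,2)
  grid max=5 at (2,2)
Step 4: ant0:(2,2)->E->(2,3) | ant1:(2,3)->W->(2,2) | ant2:(2,2)->E->(2,3)
  grid max=7 at (2,3)
Step 5: ant0:(2,3)->W->(2,2) | ant1:(2,2)->E->(2,3) | ant2:(2,3)->W->(2,2)
  grid max=9 at (2,2)
Final grid:
  0 0 0 0
  0 0 0 0
  0 0 9 8
  0 0 0 0
Max pheromone 9 at (2,2)

Answer: (2,2)=9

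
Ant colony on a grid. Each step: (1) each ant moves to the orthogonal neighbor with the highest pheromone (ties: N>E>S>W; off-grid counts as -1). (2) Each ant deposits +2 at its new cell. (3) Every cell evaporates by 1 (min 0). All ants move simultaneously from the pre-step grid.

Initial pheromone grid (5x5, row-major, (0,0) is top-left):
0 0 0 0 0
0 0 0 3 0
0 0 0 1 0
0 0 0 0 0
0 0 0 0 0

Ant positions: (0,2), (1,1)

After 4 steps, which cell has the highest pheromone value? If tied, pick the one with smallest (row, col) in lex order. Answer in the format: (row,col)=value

Step 1: ant0:(0,2)->E->(0,3) | ant1:(1,1)->N->(0,1)
  grid max=2 at (1,3)
Step 2: ant0:(0,3)->S->(1,3) | ant1:(0,1)->E->(0,2)
  grid max=3 at (1,3)
Step 3: ant0:(1,3)->N->(0,3) | ant1:(0,2)->E->(0,3)
  grid max=3 at (0,3)
Step 4: ant0:(0,3)->S->(1,3) | ant1:(0,3)->S->(1,3)
  grid max=5 at (1,3)
Final grid:
  0 0 0 2 0
  0 0 0 5 0
  0 0 0 0 0
  0 0 0 0 0
  0 0 0 0 0
Max pheromone 5 at (1,3)

Answer: (1,3)=5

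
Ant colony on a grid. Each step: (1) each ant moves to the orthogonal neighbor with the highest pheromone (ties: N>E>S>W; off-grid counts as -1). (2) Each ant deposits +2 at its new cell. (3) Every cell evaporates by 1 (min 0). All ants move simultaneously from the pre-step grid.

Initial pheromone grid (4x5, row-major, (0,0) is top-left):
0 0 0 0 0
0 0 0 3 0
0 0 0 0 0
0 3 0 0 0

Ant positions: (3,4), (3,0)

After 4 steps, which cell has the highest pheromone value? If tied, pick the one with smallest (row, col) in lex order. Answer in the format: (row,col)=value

Step 1: ant0:(3,4)->N->(2,4) | ant1:(3,0)->E->(3,1)
  grid max=4 at (3,1)
Step 2: ant0:(2,4)->N->(1,4) | ant1:(3,1)->N->(2,1)
  grid max=3 at (3,1)
Step 3: ant0:(1,4)->W->(1,3) | ant1:(2,1)->S->(3,1)
  grid max=4 at (3,1)
Step 4: ant0:(1,3)->N->(0,3) | ant1:(3,1)->N->(2,1)
  grid max=3 at (3,1)
Final grid:
  0 0 0 1 0
  0 0 0 1 0
  0 1 0 0 0
  0 3 0 0 0
Max pheromone 3 at (3,1)

Answer: (3,1)=3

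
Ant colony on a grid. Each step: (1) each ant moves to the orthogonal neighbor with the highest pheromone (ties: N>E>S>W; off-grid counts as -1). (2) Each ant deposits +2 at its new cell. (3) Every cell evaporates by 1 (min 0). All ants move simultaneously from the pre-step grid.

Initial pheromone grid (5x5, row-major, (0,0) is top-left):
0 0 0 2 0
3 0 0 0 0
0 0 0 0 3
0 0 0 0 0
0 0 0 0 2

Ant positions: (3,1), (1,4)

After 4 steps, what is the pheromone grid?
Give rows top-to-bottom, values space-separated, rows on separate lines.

After step 1: ants at (2,1),(2,4)
  0 0 0 1 0
  2 0 0 0 0
  0 1 0 0 4
  0 0 0 0 0
  0 0 0 0 1
After step 2: ants at (1,1),(1,4)
  0 0 0 0 0
  1 1 0 0 1
  0 0 0 0 3
  0 0 0 0 0
  0 0 0 0 0
After step 3: ants at (1,0),(2,4)
  0 0 0 0 0
  2 0 0 0 0
  0 0 0 0 4
  0 0 0 0 0
  0 0 0 0 0
After step 4: ants at (0,0),(1,4)
  1 0 0 0 0
  1 0 0 0 1
  0 0 0 0 3
  0 0 0 0 0
  0 0 0 0 0

1 0 0 0 0
1 0 0 0 1
0 0 0 0 3
0 0 0 0 0
0 0 0 0 0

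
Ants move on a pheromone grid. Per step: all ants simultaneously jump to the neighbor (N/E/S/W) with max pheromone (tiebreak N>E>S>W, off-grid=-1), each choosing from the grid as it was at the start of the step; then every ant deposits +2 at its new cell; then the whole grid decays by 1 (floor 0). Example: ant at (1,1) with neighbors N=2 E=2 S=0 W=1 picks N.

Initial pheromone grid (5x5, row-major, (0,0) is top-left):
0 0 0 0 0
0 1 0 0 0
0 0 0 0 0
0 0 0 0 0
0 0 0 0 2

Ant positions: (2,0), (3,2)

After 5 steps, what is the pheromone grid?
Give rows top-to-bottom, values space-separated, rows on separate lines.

After step 1: ants at (1,0),(2,2)
  0 0 0 0 0
  1 0 0 0 0
  0 0 1 0 0
  0 0 0 0 0
  0 0 0 0 1
After step 2: ants at (0,0),(1,2)
  1 0 0 0 0
  0 0 1 0 0
  0 0 0 0 0
  0 0 0 0 0
  0 0 0 0 0
After step 3: ants at (0,1),(0,2)
  0 1 1 0 0
  0 0 0 0 0
  0 0 0 0 0
  0 0 0 0 0
  0 0 0 0 0
After step 4: ants at (0,2),(0,1)
  0 2 2 0 0
  0 0 0 0 0
  0 0 0 0 0
  0 0 0 0 0
  0 0 0 0 0
After step 5: ants at (0,1),(0,2)
  0 3 3 0 0
  0 0 0 0 0
  0 0 0 0 0
  0 0 0 0 0
  0 0 0 0 0

0 3 3 0 0
0 0 0 0 0
0 0 0 0 0
0 0 0 0 0
0 0 0 0 0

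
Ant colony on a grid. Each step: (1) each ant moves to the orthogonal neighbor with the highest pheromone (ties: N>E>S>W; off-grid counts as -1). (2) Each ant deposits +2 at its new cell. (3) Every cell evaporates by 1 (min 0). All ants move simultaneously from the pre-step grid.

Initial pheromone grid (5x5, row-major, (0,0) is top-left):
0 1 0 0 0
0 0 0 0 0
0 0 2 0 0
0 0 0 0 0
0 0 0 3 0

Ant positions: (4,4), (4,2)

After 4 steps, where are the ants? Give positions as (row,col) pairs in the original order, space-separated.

Step 1: ant0:(4,4)->W->(4,3) | ant1:(4,2)->E->(4,3)
  grid max=6 at (4,3)
Step 2: ant0:(4,3)->N->(3,3) | ant1:(4,3)->N->(3,3)
  grid max=5 at (4,3)
Step 3: ant0:(3,3)->S->(4,3) | ant1:(3,3)->S->(4,3)
  grid max=8 at (4,3)
Step 4: ant0:(4,3)->N->(3,3) | ant1:(4,3)->N->(3,3)
  grid max=7 at (4,3)

(3,3) (3,3)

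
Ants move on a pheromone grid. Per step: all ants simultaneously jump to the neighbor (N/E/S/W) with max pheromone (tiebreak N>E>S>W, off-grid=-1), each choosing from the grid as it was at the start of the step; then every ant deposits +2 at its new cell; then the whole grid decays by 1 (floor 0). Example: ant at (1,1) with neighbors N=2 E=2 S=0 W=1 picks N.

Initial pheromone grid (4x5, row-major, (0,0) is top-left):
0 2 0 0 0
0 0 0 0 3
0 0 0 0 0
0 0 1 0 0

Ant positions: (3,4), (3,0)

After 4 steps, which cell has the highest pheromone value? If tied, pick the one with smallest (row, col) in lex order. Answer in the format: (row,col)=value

Answer: (1,4)=3

Derivation:
Step 1: ant0:(3,4)->N->(2,4) | ant1:(3,0)->N->(2,0)
  grid max=2 at (1,4)
Step 2: ant0:(2,4)->N->(1,4) | ant1:(2,0)->N->(1,0)
  grid max=3 at (1,4)
Step 3: ant0:(1,4)->N->(0,4) | ant1:(1,0)->N->(0,0)
  grid max=2 at (1,4)
Step 4: ant0:(0,4)->S->(1,4) | ant1:(0,0)->E->(0,1)
  grid max=3 at (1,4)
Final grid:
  0 1 0 0 0
  0 0 0 0 3
  0 0 0 0 0
  0 0 0 0 0
Max pheromone 3 at (1,4)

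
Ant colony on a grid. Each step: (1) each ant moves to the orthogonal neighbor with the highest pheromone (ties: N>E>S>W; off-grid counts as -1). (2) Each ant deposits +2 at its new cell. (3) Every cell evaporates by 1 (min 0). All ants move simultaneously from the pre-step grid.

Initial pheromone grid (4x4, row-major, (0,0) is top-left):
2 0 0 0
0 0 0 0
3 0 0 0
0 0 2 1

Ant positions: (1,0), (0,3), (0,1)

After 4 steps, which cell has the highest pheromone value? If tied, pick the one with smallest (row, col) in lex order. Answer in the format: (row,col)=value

Step 1: ant0:(1,0)->S->(2,0) | ant1:(0,3)->S->(1,3) | ant2:(0,1)->W->(0,0)
  grid max=4 at (2,0)
Step 2: ant0:(2,0)->N->(1,0) | ant1:(1,3)->N->(0,3) | ant2:(0,0)->E->(0,1)
  grid max=3 at (2,0)
Step 3: ant0:(1,0)->S->(2,0) | ant1:(0,3)->S->(1,3) | ant2:(0,1)->W->(0,0)
  grid max=4 at (2,0)
Step 4: ant0:(2,0)->N->(1,0) | ant1:(1,3)->N->(0,3) | ant2:(0,0)->E->(0,1)
  grid max=3 at (2,0)
Final grid:
  2 1 0 1
  1 0 0 0
  3 0 0 0
  0 0 0 0
Max pheromone 3 at (2,0)

Answer: (2,0)=3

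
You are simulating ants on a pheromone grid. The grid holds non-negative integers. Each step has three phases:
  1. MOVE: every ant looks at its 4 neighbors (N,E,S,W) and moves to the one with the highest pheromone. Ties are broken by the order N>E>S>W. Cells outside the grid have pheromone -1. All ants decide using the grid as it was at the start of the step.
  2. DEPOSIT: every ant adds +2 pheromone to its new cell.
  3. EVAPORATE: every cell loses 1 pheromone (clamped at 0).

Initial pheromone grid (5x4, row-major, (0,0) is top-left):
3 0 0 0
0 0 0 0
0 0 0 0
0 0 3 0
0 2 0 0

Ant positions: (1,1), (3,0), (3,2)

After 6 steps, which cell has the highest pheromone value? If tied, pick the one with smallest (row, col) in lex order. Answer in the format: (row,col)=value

Answer: (0,0)=7

Derivation:
Step 1: ant0:(1,1)->N->(0,1) | ant1:(3,0)->N->(2,0) | ant2:(3,2)->N->(2,2)
  grid max=2 at (0,0)
Step 2: ant0:(0,1)->W->(0,0) | ant1:(2,0)->N->(1,0) | ant2:(2,2)->S->(3,2)
  grid max=3 at (0,0)
Step 3: ant0:(0,0)->S->(1,0) | ant1:(1,0)->N->(0,0) | ant2:(3,2)->N->(2,2)
  grid max=4 at (0,0)
Step 4: ant0:(1,0)->N->(0,0) | ant1:(0,0)->S->(1,0) | ant2:(2,2)->S->(3,2)
  grid max=5 at (0,0)
Step 5: ant0:(0,0)->S->(1,0) | ant1:(1,0)->N->(0,0) | ant2:(3,2)->N->(2,2)
  grid max=6 at (0,0)
Step 6: ant0:(1,0)->N->(0,0) | ant1:(0,0)->S->(1,0) | ant2:(2,2)->S->(3,2)
  grid max=7 at (0,0)
Final grid:
  7 0 0 0
  5 0 0 0
  0 0 0 0
  0 0 3 0
  0 0 0 0
Max pheromone 7 at (0,0)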